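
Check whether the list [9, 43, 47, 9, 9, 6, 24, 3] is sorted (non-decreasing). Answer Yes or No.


Check consecutive pairs:
  9 <= 43? True
  43 <= 47? True
  47 <= 9? False
  9 <= 9? True
  9 <= 6? False
  6 <= 24? True
  24 <= 3? False
3 consecutive pair(s) are out of order, so the list is not sorted.
Final answer: No


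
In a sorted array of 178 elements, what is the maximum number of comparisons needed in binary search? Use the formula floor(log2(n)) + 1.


Binary search halves the search space each step.
Maximum comparisons = floor(log2(178)) + 1
log2(178) = 7.4757
floor(log2(178)) = 7, so 7 + 1 = 8
Final answer: 8


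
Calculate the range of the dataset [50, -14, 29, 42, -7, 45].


Maximum value: 50
Minimum value: -14
Range = 50 - (-14) = 64
Final answer: 64


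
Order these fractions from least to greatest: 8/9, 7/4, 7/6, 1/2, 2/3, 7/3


Convert to decimal for comparison:
  8/9 = 0.8889
  7/4 = 1.75
  7/6 = 1.1667
  1/2 = 0.5
  2/3 = 0.6667
  7/3 = 2.3333
Decimals in increasing order: 0.5 < 0.6667 < 0.8889 < 1.1667 < 1.75 < 2.3333
Writing each back as its fraction gives the sorted order.
Final answer: 1/2, 2/3, 8/9, 7/6, 7/4, 7/3


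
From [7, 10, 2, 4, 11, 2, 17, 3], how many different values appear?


List all unique values:
Distinct values: [2, 3, 4, 7, 10, 11, 17]
Count = 7
Final answer: 7


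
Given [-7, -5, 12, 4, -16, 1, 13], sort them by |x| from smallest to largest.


Compute absolute values:
  |-7| = 7
  |-5| = 5
  |12| = 12
  |4| = 4
  |-16| = 16
  |1| = 1
  |13| = 13
Absolute values in increasing order: 1 < 4 < 5 < 7 < 12 < 13 < 16
Listing the original numbers in that order gives the answer.
Final answer: [1, 4, -5, -7, 12, 13, -16]


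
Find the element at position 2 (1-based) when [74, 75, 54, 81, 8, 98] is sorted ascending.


Sort ascending: [8, 54, 74, 75, 81, 98]
The 2nd element (1-indexed) is at index 1.
Value = 54
Final answer: 54


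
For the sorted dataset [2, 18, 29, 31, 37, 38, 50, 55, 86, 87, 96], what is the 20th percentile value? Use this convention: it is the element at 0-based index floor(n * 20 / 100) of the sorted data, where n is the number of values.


The dataset has n = 11 elements.
Index = floor(11 * 20 / 100) = floor(220 / 100) = floor(2.2) = 2
Counting from index 0 in the sorted data, the element at index 2 is 29.
Final answer: 29


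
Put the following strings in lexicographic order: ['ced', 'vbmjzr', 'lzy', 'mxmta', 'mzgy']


Compare strings character by character (the first differing letter decides):
  'ced' < 'lzy' since 'c' < 'l' at position 1
  'lzy' < 'mxmta' since 'l' < 'm' at position 1
  'mxmta' < 'mzgy' since 'x' < 'z' at position 2
  'mzgy' < 'vbmjzr' since 'm' < 'v' at position 1
Chaining these comparisons gives the alphabetical order.
Final answer: ['ced', 'lzy', 'mxmta', 'mzgy', 'vbmjzr']


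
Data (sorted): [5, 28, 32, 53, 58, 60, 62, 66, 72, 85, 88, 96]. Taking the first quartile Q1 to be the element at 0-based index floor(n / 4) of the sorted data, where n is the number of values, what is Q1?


The list has n = 12 elements.
Q1 index = floor(12 / 4) = floor(3) = 3
Counting from index 0 in the sorted data, the element at index 3 is 53.
Final answer: 53


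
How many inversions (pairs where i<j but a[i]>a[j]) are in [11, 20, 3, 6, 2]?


For each element, count the later elements that are smaller than it:
  11 (index 0): smaller elements after it = [3, 6, 2] -> 3
  20 (index 1): smaller elements after it = [3, 6, 2] -> 3
  3 (index 2): smaller elements after it = [2] -> 1
  6 (index 3): smaller elements after it = [2] -> 1
Total inversions = 3 + 3 + 1 + 1 = 8
Final answer: 8


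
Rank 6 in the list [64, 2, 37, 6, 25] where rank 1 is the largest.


Sort descending: [64, 37, 25, 6, 2]
Find 6 in the sorted list.
6 is at position 4.
Final answer: 4


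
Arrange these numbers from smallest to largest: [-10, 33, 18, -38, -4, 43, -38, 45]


Original list: [-10, 33, 18, -38, -4, 43, -38, 45]
Repeatedly take the smallest remaining element:
  Remaining [-10, 33, 18, -38, -4, 43, -38, 45] -> smallest is -38
  Remaining [-10, 33, 18, -4, 43, -38, 45] -> smallest is -38
  Remaining [-10, 33, 18, -4, 43, 45] -> smallest is -10
  Remaining [33, 18, -4, 43, 45] -> smallest is -4
  Remaining [33, 18, 43, 45] -> smallest is 18
  Remaining [33, 43, 45] -> smallest is 33
  Remaining [43, 45] -> smallest is 43
  Remaining [45] -> smallest is 45
Collecting the picks in order gives the sorted list.
Final answer: [-38, -38, -10, -4, 18, 33, 43, 45]


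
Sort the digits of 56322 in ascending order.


The number 56322 has digits: 5, 6, 3, 2, 2
Sorted: 2, 2, 3, 5, 6
Joining the sorted digits gives the result.
Final answer: 22356


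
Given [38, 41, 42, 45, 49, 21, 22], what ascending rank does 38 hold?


Sort ascending: [21, 22, 38, 41, 42, 45, 49]
Find 38 in the sorted list.
38 is at position 3 (1-indexed).
Final answer: 3


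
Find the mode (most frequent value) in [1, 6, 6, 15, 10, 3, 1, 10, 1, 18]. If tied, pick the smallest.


Count the frequency of each value:
  1 appears 3 time(s)
  3 appears 1 time(s)
  6 appears 2 time(s)
  10 appears 2 time(s)
  15 appears 1 time(s)
  18 appears 1 time(s)
Maximum frequency is 3.
Only 1 reaches that frequency, so it is the mode.
Final answer: 1


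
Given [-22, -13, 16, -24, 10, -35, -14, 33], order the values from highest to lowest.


Original list: [-22, -13, 16, -24, 10, -35, -14, 33]
Repeatedly take the largest remaining element:
  Remaining [-22, -13, 16, -24, 10, -35, -14, 33] -> largest is 33
  Remaining [-22, -13, 16, -24, 10, -35, -14] -> largest is 16
  Remaining [-22, -13, -24, 10, -35, -14] -> largest is 10
  Remaining [-22, -13, -24, -35, -14] -> largest is -13
  Remaining [-22, -24, -35, -14] -> largest is -14
  Remaining [-22, -24, -35] -> largest is -22
  Remaining [-24, -35] -> largest is -24
  Remaining [-35] -> largest is -35
Collecting the picks in order gives the descending list.
Final answer: [33, 16, 10, -13, -14, -22, -24, -35]


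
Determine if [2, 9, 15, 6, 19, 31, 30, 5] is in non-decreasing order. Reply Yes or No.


Check consecutive pairs:
  2 <= 9? True
  9 <= 15? True
  15 <= 6? False
  6 <= 19? True
  19 <= 31? True
  31 <= 30? False
  30 <= 5? False
3 consecutive pair(s) are out of order, so the list is not sorted.
Final answer: No


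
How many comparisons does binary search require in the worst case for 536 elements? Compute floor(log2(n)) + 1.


Binary search halves the search space each step.
Maximum comparisons = floor(log2(536)) + 1
log2(536) = 9.0661
floor(log2(536)) = 9, so 9 + 1 = 10
Final answer: 10


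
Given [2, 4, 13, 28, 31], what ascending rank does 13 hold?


Sort ascending: [2, 4, 13, 28, 31]
Find 13 in the sorted list.
13 is at position 3 (1-indexed).
Final answer: 3


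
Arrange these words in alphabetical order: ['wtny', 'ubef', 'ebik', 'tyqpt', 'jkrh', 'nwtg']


Compare strings character by character (the first differing letter decides):
  'ebik' < 'jkrh' since 'e' < 'j' at position 1
  'jkrh' < 'nwtg' since 'j' < 'n' at position 1
  'nwtg' < 'tyqpt' since 'n' < 't' at position 1
  'tyqpt' < 'ubef' since 't' < 'u' at position 1
  'ubef' < 'wtny' since 'u' < 'w' at position 1
Chaining these comparisons gives the alphabetical order.
Final answer: ['ebik', 'jkrh', 'nwtg', 'tyqpt', 'ubef', 'wtny']


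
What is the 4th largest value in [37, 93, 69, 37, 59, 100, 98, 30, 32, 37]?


Sort descending: [100, 98, 93, 69, 59, 37, 37, 37, 32, 30]
The 4th element (1-indexed) is at index 3.
Value = 69
Final answer: 69


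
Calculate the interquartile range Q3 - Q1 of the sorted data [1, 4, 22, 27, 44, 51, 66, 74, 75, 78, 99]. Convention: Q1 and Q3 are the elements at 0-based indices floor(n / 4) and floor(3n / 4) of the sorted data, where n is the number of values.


The data has n = 11 elements.
Q1 index = floor(11 / 4) = floor(2.75) = 2; Q3 index = floor(3 * 11 / 4) = floor(8.25) = 8
Q1 = element at index 2 = 22
Q3 = element at index 8 = 75
IQR = 75 - 22 = 53
Final answer: 53


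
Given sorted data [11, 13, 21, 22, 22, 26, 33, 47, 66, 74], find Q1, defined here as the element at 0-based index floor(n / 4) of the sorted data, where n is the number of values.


The list has n = 10 elements.
Q1 index = floor(10 / 4) = floor(2.5) = 2
Counting from index 0 in the sorted data, the element at index 2 is 21.
Final answer: 21


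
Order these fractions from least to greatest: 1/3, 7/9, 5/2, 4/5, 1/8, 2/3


Convert to decimal for comparison:
  1/3 = 0.3333
  7/9 = 0.7778
  5/2 = 2.5
  4/5 = 0.8
  1/8 = 0.125
  2/3 = 0.6667
Decimals in increasing order: 0.125 < 0.3333 < 0.6667 < 0.7778 < 0.8 < 2.5
Writing each back as its fraction gives the sorted order.
Final answer: 1/8, 1/3, 2/3, 7/9, 4/5, 5/2


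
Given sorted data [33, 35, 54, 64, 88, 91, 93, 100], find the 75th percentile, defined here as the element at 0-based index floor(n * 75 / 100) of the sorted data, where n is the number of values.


The dataset has n = 8 elements.
Index = floor(8 * 75 / 100) = floor(600 / 100) = floor(6) = 6
Counting from index 0 in the sorted data, the element at index 6 is 93.
Final answer: 93


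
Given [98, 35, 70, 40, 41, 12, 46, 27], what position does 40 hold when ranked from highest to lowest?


Sort descending: [98, 70, 46, 41, 40, 35, 27, 12]
Find 40 in the sorted list.
40 is at position 5.
Final answer: 5


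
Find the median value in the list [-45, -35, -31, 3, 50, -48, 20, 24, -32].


First, sort the list: [-48, -45, -35, -32, -31, 3, 20, 24, 50]
The list has 9 elements (odd count).
The middle index is 4 (0-based), and the element there is -31.
Final answer: -31


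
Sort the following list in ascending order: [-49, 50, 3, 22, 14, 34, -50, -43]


Original list: [-49, 50, 3, 22, 14, 34, -50, -43]
Repeatedly take the smallest remaining element:
  Remaining [-49, 50, 3, 22, 14, 34, -50, -43] -> smallest is -50
  Remaining [-49, 50, 3, 22, 14, 34, -43] -> smallest is -49
  Remaining [50, 3, 22, 14, 34, -43] -> smallest is -43
  Remaining [50, 3, 22, 14, 34] -> smallest is 3
  Remaining [50, 22, 14, 34] -> smallest is 14
  Remaining [50, 22, 34] -> smallest is 22
  Remaining [50, 34] -> smallest is 34
  Remaining [50] -> smallest is 50
Collecting the picks in order gives the sorted list.
Final answer: [-50, -49, -43, 3, 14, 22, 34, 50]


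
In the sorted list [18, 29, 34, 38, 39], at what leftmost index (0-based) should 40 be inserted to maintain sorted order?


List is sorted: [18, 29, 34, 38, 39]
We need the leftmost position where 40 can be inserted, i.e. the first index whose element is >= 40 (or the end of the list if none is).
Binary search with low=0, high=5 (0-based indices):
  low=0, high=5, mid=2: a[2]=34 < 40, so low = 3
  low=3, high=5, mid=4: a[4]=39 < 40, so low = 5
Now low = high = 5, so the insertion index is 5.
Final answer: 5


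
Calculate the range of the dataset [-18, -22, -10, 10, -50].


Maximum value: 10
Minimum value: -50
Range = 10 - (-50) = 60
Final answer: 60


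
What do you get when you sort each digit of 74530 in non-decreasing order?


The number 74530 has digits: 7, 4, 5, 3, 0
Sorted: 0, 3, 4, 5, 7
Joining the sorted digits gives the result.
Final answer: 03457


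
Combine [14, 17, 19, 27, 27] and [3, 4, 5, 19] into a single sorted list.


List A: [14, 17, 19, 27, 27]
List B: [3, 4, 5, 19]
Repeatedly compare the front elements and take the smaller:
  14 vs 3 -> take 3
  14 vs 4 -> take 4
  14 vs 5 -> take 5
  14 vs 19 -> take 14
  17 vs 19 -> take 17
  19 vs 19 -> take 19
  27 vs 19 -> take 19
  B is exhausted; append the rest of A: [27, 27]
Final answer: [3, 4, 5, 14, 17, 19, 19, 27, 27]


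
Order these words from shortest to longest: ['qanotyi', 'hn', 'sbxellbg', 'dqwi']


Compute lengths:
  'qanotyi' has length 7
  'hn' has length 2
  'sbxellbg' has length 8
  'dqwi' has length 4
Lengths in increasing order: 2 < 4 < 7 < 8
Listing the words in that order gives the answer.
Final answer: ['hn', 'dqwi', 'qanotyi', 'sbxellbg']


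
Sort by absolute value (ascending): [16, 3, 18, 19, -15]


Compute absolute values:
  |16| = 16
  |3| = 3
  |18| = 18
  |19| = 19
  |-15| = 15
Absolute values in increasing order: 3 < 15 < 16 < 18 < 19
Listing the original numbers in that order gives the answer.
Final answer: [3, -15, 16, 18, 19]


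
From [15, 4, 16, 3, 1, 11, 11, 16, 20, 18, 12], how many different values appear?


List all unique values:
Distinct values: [1, 3, 4, 11, 12, 15, 16, 18, 20]
Count = 9
Final answer: 9


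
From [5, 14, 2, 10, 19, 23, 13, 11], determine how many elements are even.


Check each element:
  5 is odd
  14 is even
  2 is even
  10 is even
  19 is odd
  23 is odd
  13 is odd
  11 is odd
Evens: [14, 2, 10]
Count of evens = 3
Final answer: 3


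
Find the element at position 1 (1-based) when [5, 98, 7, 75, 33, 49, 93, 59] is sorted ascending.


Sort ascending: [5, 7, 33, 49, 59, 75, 93, 98]
The 1st element (1-indexed) is at index 0.
Value = 5
Final answer: 5


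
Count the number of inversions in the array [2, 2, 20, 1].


For each element, count the later elements that are smaller than it:
  2 (index 0): smaller elements after it = [1] -> 1
  2 (index 1): smaller elements after it = [1] -> 1
  20 (index 2): smaller elements after it = [1] -> 1
Total inversions = 1 + 1 + 1 = 3
Final answer: 3


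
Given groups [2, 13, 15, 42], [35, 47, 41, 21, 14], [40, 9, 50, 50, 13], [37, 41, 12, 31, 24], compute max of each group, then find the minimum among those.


Find max of each group:
  Group 1: [2, 13, 15, 42] -> max = 42
  Group 2: [35, 47, 41, 21, 14] -> max = 47
  Group 3: [40, 9, 50, 50, 13] -> max = 50
  Group 4: [37, 41, 12, 31, 24] -> max = 41
Maxes: [42, 47, 50, 41]
Minimum of maxes = 41
Final answer: 41


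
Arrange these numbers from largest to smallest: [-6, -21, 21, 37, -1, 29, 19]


Original list: [-6, -21, 21, 37, -1, 29, 19]
Repeatedly take the largest remaining element:
  Remaining [-6, -21, 21, 37, -1, 29, 19] -> largest is 37
  Remaining [-6, -21, 21, -1, 29, 19] -> largest is 29
  Remaining [-6, -21, 21, -1, 19] -> largest is 21
  Remaining [-6, -21, -1, 19] -> largest is 19
  Remaining [-6, -21, -1] -> largest is -1
  Remaining [-6, -21] -> largest is -6
  Remaining [-21] -> largest is -21
Collecting the picks in order gives the descending list.
Final answer: [37, 29, 21, 19, -1, -6, -21]


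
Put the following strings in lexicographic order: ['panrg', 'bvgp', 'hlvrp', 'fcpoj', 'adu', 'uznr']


Compare strings character by character (the first differing letter decides):
  'adu' < 'bvgp' since 'a' < 'b' at position 1
  'bvgp' < 'fcpoj' since 'b' < 'f' at position 1
  'fcpoj' < 'hlvrp' since 'f' < 'h' at position 1
  'hlvrp' < 'panrg' since 'h' < 'p' at position 1
  'panrg' < 'uznr' since 'p' < 'u' at position 1
Chaining these comparisons gives the alphabetical order.
Final answer: ['adu', 'bvgp', 'fcpoj', 'hlvrp', 'panrg', 'uznr']


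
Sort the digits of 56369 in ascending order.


The number 56369 has digits: 5, 6, 3, 6, 9
Sorted: 3, 5, 6, 6, 9
Joining the sorted digits gives the result.
Final answer: 35669


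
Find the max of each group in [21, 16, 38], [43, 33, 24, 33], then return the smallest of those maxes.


Find max of each group:
  Group 1: [21, 16, 38] -> max = 38
  Group 2: [43, 33, 24, 33] -> max = 43
Maxes: [38, 43]
Minimum of maxes = 38
Final answer: 38


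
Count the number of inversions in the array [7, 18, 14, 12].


For each element, count the later elements that are smaller than it:
  7 (index 0): smaller elements after it = [] -> 0
  18 (index 1): smaller elements after it = [14, 12] -> 2
  14 (index 2): smaller elements after it = [12] -> 1
Total inversions = 0 + 2 + 1 = 3
Final answer: 3


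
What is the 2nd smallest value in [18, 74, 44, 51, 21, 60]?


Sort ascending: [18, 21, 44, 51, 60, 74]
The 2nd element (1-indexed) is at index 1.
Value = 21
Final answer: 21


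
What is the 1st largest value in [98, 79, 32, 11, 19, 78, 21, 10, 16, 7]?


Sort descending: [98, 79, 78, 32, 21, 19, 16, 11, 10, 7]
The 1st element (1-indexed) is at index 0.
Value = 98
Final answer: 98


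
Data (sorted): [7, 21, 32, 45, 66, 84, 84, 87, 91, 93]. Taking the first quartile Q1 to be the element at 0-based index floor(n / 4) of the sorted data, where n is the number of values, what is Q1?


The list has n = 10 elements.
Q1 index = floor(10 / 4) = floor(2.5) = 2
Counting from index 0 in the sorted data, the element at index 2 is 32.
Final answer: 32


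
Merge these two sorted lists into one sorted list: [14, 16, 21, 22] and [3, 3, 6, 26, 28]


List A: [14, 16, 21, 22]
List B: [3, 3, 6, 26, 28]
Repeatedly compare the front elements and take the smaller:
  14 vs 3 -> take 3
  14 vs 3 -> take 3
  14 vs 6 -> take 6
  14 vs 26 -> take 14
  16 vs 26 -> take 16
  21 vs 26 -> take 21
  22 vs 26 -> take 22
  A is exhausted; append the rest of B: [26, 28]
Final answer: [3, 3, 6, 14, 16, 21, 22, 26, 28]


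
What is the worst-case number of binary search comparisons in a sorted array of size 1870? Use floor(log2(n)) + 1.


Binary search halves the search space each step.
Maximum comparisons = floor(log2(1870)) + 1
log2(1870) = 10.8688
floor(log2(1870)) = 10, so 10 + 1 = 11
Final answer: 11


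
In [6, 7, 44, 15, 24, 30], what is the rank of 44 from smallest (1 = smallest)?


Sort ascending: [6, 7, 15, 24, 30, 44]
Find 44 in the sorted list.
44 is at position 6 (1-indexed).
Final answer: 6


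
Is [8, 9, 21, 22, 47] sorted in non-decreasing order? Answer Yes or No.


Check consecutive pairs:
  8 <= 9? True
  9 <= 21? True
  21 <= 22? True
  22 <= 47? True
Every consecutive pair is in order, so the list is non-decreasing.
Final answer: Yes


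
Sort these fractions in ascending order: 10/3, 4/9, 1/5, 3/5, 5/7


Convert to decimal for comparison:
  10/3 = 3.3333
  4/9 = 0.4444
  1/5 = 0.2
  3/5 = 0.6
  5/7 = 0.7143
Decimals in increasing order: 0.2 < 0.4444 < 0.6 < 0.7143 < 3.3333
Writing each back as its fraction gives the sorted order.
Final answer: 1/5, 4/9, 3/5, 5/7, 10/3


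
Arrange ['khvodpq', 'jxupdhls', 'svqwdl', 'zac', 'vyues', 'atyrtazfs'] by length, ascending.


Compute lengths:
  'khvodpq' has length 7
  'jxupdhls' has length 8
  'svqwdl' has length 6
  'zac' has length 3
  'vyues' has length 5
  'atyrtazfs' has length 9
Lengths in increasing order: 3 < 5 < 6 < 7 < 8 < 9
Listing the words in that order gives the answer.
Final answer: ['zac', 'vyues', 'svqwdl', 'khvodpq', 'jxupdhls', 'atyrtazfs']


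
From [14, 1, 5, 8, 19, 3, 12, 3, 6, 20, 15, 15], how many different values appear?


List all unique values:
Distinct values: [1, 3, 5, 6, 8, 12, 14, 15, 19, 20]
Count = 10
Final answer: 10


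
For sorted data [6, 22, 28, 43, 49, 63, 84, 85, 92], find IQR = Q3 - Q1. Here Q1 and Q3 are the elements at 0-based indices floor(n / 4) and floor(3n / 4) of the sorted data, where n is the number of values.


The data has n = 9 elements.
Q1 index = floor(9 / 4) = floor(2.25) = 2; Q3 index = floor(3 * 9 / 4) = floor(6.75) = 6
Q1 = element at index 2 = 28
Q3 = element at index 6 = 84
IQR = 84 - 28 = 56
Final answer: 56


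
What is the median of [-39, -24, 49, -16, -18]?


First, sort the list: [-39, -24, -18, -16, 49]
The list has 5 elements (odd count).
The middle index is 2 (0-based), and the element there is -18.
Final answer: -18


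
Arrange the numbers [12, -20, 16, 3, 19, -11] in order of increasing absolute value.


Compute absolute values:
  |12| = 12
  |-20| = 20
  |16| = 16
  |3| = 3
  |19| = 19
  |-11| = 11
Absolute values in increasing order: 3 < 11 < 12 < 16 < 19 < 20
Listing the original numbers in that order gives the answer.
Final answer: [3, -11, 12, 16, 19, -20]


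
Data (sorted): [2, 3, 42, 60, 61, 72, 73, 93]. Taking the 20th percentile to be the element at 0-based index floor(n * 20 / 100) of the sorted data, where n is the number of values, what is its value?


The dataset has n = 8 elements.
Index = floor(8 * 20 / 100) = floor(160 / 100) = floor(1.6) = 1
Counting from index 0 in the sorted data, the element at index 1 is 3.
Final answer: 3


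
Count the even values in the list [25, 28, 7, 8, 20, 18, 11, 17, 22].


Check each element:
  25 is odd
  28 is even
  7 is odd
  8 is even
  20 is even
  18 is even
  11 is odd
  17 is odd
  22 is even
Evens: [28, 8, 20, 18, 22]
Count of evens = 5
Final answer: 5


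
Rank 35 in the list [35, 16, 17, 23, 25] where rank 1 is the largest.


Sort descending: [35, 25, 23, 17, 16]
Find 35 in the sorted list.
35 is at position 1.
Final answer: 1


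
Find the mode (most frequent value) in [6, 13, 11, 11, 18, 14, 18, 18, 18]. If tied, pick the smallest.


Count the frequency of each value:
  6 appears 1 time(s)
  11 appears 2 time(s)
  13 appears 1 time(s)
  14 appears 1 time(s)
  18 appears 4 time(s)
Maximum frequency is 4.
Only 18 reaches that frequency, so it is the mode.
Final answer: 18


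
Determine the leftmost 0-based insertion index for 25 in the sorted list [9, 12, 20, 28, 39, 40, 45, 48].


List is sorted: [9, 12, 20, 28, 39, 40, 45, 48]
We need the leftmost position where 25 can be inserted, i.e. the first index whose element is >= 25 (or the end of the list if none is).
Binary search with low=0, high=8 (0-based indices):
  low=0, high=8, mid=4: a[4]=39 >= 25, so high = 4
  low=0, high=4, mid=2: a[2]=20 < 25, so low = 3
  low=3, high=4, mid=3: a[3]=28 >= 25, so high = 3
Now low = high = 3, so the insertion index is 3.
Final answer: 3


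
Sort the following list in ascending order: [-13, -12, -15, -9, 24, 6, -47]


Original list: [-13, -12, -15, -9, 24, 6, -47]
Repeatedly take the smallest remaining element:
  Remaining [-13, -12, -15, -9, 24, 6, -47] -> smallest is -47
  Remaining [-13, -12, -15, -9, 24, 6] -> smallest is -15
  Remaining [-13, -12, -9, 24, 6] -> smallest is -13
  Remaining [-12, -9, 24, 6] -> smallest is -12
  Remaining [-9, 24, 6] -> smallest is -9
  Remaining [24, 6] -> smallest is 6
  Remaining [24] -> smallest is 24
Collecting the picks in order gives the sorted list.
Final answer: [-47, -15, -13, -12, -9, 6, 24]


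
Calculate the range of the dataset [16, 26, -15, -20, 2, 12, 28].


Maximum value: 28
Minimum value: -20
Range = 28 - (-20) = 48
Final answer: 48


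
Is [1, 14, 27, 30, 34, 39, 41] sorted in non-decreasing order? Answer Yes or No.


Check consecutive pairs:
  1 <= 14? True
  14 <= 27? True
  27 <= 30? True
  30 <= 34? True
  34 <= 39? True
  39 <= 41? True
Every consecutive pair is in order, so the list is non-decreasing.
Final answer: Yes


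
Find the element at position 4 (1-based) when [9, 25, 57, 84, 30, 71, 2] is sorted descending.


Sort descending: [84, 71, 57, 30, 25, 9, 2]
The 4th element (1-indexed) is at index 3.
Value = 30
Final answer: 30


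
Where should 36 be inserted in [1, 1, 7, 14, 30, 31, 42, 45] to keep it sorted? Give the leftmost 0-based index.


List is sorted: [1, 1, 7, 14, 30, 31, 42, 45]
We need the leftmost position where 36 can be inserted, i.e. the first index whose element is >= 36 (or the end of the list if none is).
Binary search with low=0, high=8 (0-based indices):
  low=0, high=8, mid=4: a[4]=30 < 36, so low = 5
  low=5, high=8, mid=6: a[6]=42 >= 36, so high = 6
  low=5, high=6, mid=5: a[5]=31 < 36, so low = 6
Now low = high = 6, so the insertion index is 6.
Final answer: 6


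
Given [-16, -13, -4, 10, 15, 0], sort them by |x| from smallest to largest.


Compute absolute values:
  |-16| = 16
  |-13| = 13
  |-4| = 4
  |10| = 10
  |15| = 15
  |0| = 0
Absolute values in increasing order: 0 < 4 < 10 < 13 < 15 < 16
Listing the original numbers in that order gives the answer.
Final answer: [0, -4, 10, -13, 15, -16]


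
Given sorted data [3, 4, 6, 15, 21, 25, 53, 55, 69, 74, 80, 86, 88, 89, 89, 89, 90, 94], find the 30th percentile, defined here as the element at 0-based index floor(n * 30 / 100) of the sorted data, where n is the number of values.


The dataset has n = 18 elements.
Index = floor(18 * 30 / 100) = floor(540 / 100) = floor(5.4) = 5
Counting from index 0 in the sorted data, the element at index 5 is 25.
Final answer: 25


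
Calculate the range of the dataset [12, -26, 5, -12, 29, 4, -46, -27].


Maximum value: 29
Minimum value: -46
Range = 29 - (-46) = 75
Final answer: 75


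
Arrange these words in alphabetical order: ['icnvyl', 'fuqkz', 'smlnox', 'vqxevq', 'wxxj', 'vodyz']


Compare strings character by character (the first differing letter decides):
  'fuqkz' < 'icnvyl' since 'f' < 'i' at position 1
  'icnvyl' < 'smlnox' since 'i' < 's' at position 1
  'smlnox' < 'vodyz' since 's' < 'v' at position 1
  'vodyz' < 'vqxevq' since 'o' < 'q' at position 2
  'vqxevq' < 'wxxj' since 'v' < 'w' at position 1
Chaining these comparisons gives the alphabetical order.
Final answer: ['fuqkz', 'icnvyl', 'smlnox', 'vodyz', 'vqxevq', 'wxxj']


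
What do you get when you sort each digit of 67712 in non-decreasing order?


The number 67712 has digits: 6, 7, 7, 1, 2
Sorted: 1, 2, 6, 7, 7
Joining the sorted digits gives the result.
Final answer: 12677


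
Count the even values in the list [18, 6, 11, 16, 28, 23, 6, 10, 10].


Check each element:
  18 is even
  6 is even
  11 is odd
  16 is even
  28 is even
  23 is odd
  6 is even
  10 is even
  10 is even
Evens: [18, 6, 16, 28, 6, 10, 10]
Count of evens = 7
Final answer: 7


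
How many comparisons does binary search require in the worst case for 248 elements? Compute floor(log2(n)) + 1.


Binary search halves the search space each step.
Maximum comparisons = floor(log2(248)) + 1
log2(248) = 7.9542
floor(log2(248)) = 7, so 7 + 1 = 8
Final answer: 8


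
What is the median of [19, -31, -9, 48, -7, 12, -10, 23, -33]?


First, sort the list: [-33, -31, -10, -9, -7, 12, 19, 23, 48]
The list has 9 elements (odd count).
The middle index is 4 (0-based), and the element there is -7.
Final answer: -7


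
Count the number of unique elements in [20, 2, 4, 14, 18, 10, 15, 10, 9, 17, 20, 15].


List all unique values:
Distinct values: [2, 4, 9, 10, 14, 15, 17, 18, 20]
Count = 9
Final answer: 9


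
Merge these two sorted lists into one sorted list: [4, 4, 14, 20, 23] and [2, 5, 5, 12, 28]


List A: [4, 4, 14, 20, 23]
List B: [2, 5, 5, 12, 28]
Repeatedly compare the front elements and take the smaller:
  4 vs 2 -> take 2
  4 vs 5 -> take 4
  4 vs 5 -> take 4
  14 vs 5 -> take 5
  14 vs 5 -> take 5
  14 vs 12 -> take 12
  14 vs 28 -> take 14
  20 vs 28 -> take 20
  23 vs 28 -> take 23
  A is exhausted; append the rest of B: [28]
Final answer: [2, 4, 4, 5, 5, 12, 14, 20, 23, 28]


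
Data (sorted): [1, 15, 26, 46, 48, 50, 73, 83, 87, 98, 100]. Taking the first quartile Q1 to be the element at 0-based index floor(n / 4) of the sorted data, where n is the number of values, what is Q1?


The list has n = 11 elements.
Q1 index = floor(11 / 4) = floor(2.75) = 2
Counting from index 0 in the sorted data, the element at index 2 is 26.
Final answer: 26


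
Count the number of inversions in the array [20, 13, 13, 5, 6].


For each element, count the later elements that are smaller than it:
  20 (index 0): smaller elements after it = [13, 13, 5, 6] -> 4
  13 (index 1): smaller elements after it = [5, 6] -> 2
  13 (index 2): smaller elements after it = [5, 6] -> 2
  5 (index 3): smaller elements after it = [] -> 0
Total inversions = 4 + 2 + 2 + 0 = 8
Final answer: 8


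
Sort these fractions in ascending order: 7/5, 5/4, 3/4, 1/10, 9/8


Convert to decimal for comparison:
  7/5 = 1.4
  5/4 = 1.25
  3/4 = 0.75
  1/10 = 0.1
  9/8 = 1.125
Decimals in increasing order: 0.1 < 0.75 < 1.125 < 1.25 < 1.4
Writing each back as its fraction gives the sorted order.
Final answer: 1/10, 3/4, 9/8, 5/4, 7/5


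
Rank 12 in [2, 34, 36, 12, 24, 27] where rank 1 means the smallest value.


Sort ascending: [2, 12, 24, 27, 34, 36]
Find 12 in the sorted list.
12 is at position 2 (1-indexed).
Final answer: 2


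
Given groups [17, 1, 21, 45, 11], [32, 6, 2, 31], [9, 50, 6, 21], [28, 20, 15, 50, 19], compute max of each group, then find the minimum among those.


Find max of each group:
  Group 1: [17, 1, 21, 45, 11] -> max = 45
  Group 2: [32, 6, 2, 31] -> max = 32
  Group 3: [9, 50, 6, 21] -> max = 50
  Group 4: [28, 20, 15, 50, 19] -> max = 50
Maxes: [45, 32, 50, 50]
Minimum of maxes = 32
Final answer: 32


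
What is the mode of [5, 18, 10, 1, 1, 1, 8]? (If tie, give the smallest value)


Count the frequency of each value:
  1 appears 3 time(s)
  5 appears 1 time(s)
  8 appears 1 time(s)
  10 appears 1 time(s)
  18 appears 1 time(s)
Maximum frequency is 3.
Only 1 reaches that frequency, so it is the mode.
Final answer: 1


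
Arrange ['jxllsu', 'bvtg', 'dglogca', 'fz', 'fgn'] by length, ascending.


Compute lengths:
  'jxllsu' has length 6
  'bvtg' has length 4
  'dglogca' has length 7
  'fz' has length 2
  'fgn' has length 3
Lengths in increasing order: 2 < 3 < 4 < 6 < 7
Listing the words in that order gives the answer.
Final answer: ['fz', 'fgn', 'bvtg', 'jxllsu', 'dglogca']


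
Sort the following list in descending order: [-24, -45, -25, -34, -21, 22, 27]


Original list: [-24, -45, -25, -34, -21, 22, 27]
Repeatedly take the largest remaining element:
  Remaining [-24, -45, -25, -34, -21, 22, 27] -> largest is 27
  Remaining [-24, -45, -25, -34, -21, 22] -> largest is 22
  Remaining [-24, -45, -25, -34, -21] -> largest is -21
  Remaining [-24, -45, -25, -34] -> largest is -24
  Remaining [-45, -25, -34] -> largest is -25
  Remaining [-45, -34] -> largest is -34
  Remaining [-45] -> largest is -45
Collecting the picks in order gives the descending list.
Final answer: [27, 22, -21, -24, -25, -34, -45]


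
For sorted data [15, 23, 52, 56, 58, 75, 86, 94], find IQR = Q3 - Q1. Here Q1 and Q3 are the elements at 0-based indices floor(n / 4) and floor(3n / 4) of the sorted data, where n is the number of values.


The data has n = 8 elements.
Q1 index = floor(8 / 4) = floor(2) = 2; Q3 index = floor(3 * 8 / 4) = floor(6) = 6
Q1 = element at index 2 = 52
Q3 = element at index 6 = 86
IQR = 86 - 52 = 34
Final answer: 34


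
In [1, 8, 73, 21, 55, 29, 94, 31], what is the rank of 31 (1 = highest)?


Sort descending: [94, 73, 55, 31, 29, 21, 8, 1]
Find 31 in the sorted list.
31 is at position 4.
Final answer: 4


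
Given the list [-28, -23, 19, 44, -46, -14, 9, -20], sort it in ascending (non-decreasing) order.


Original list: [-28, -23, 19, 44, -46, -14, 9, -20]
Repeatedly take the smallest remaining element:
  Remaining [-28, -23, 19, 44, -46, -14, 9, -20] -> smallest is -46
  Remaining [-28, -23, 19, 44, -14, 9, -20] -> smallest is -28
  Remaining [-23, 19, 44, -14, 9, -20] -> smallest is -23
  Remaining [19, 44, -14, 9, -20] -> smallest is -20
  Remaining [19, 44, -14, 9] -> smallest is -14
  Remaining [19, 44, 9] -> smallest is 9
  Remaining [19, 44] -> smallest is 19
  Remaining [44] -> smallest is 44
Collecting the picks in order gives the sorted list.
Final answer: [-46, -28, -23, -20, -14, 9, 19, 44]


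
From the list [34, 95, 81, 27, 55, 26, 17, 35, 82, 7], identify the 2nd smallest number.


Sort ascending: [7, 17, 26, 27, 34, 35, 55, 81, 82, 95]
The 2nd element (1-indexed) is at index 1.
Value = 17
Final answer: 17


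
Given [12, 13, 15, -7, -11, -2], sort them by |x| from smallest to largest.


Compute absolute values:
  |12| = 12
  |13| = 13
  |15| = 15
  |-7| = 7
  |-11| = 11
  |-2| = 2
Absolute values in increasing order: 2 < 7 < 11 < 12 < 13 < 15
Listing the original numbers in that order gives the answer.
Final answer: [-2, -7, -11, 12, 13, 15]


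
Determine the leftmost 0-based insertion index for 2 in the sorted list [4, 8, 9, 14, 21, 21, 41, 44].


List is sorted: [4, 8, 9, 14, 21, 21, 41, 44]
We need the leftmost position where 2 can be inserted, i.e. the first index whose element is >= 2 (or the end of the list if none is).
Binary search with low=0, high=8 (0-based indices):
  low=0, high=8, mid=4: a[4]=21 >= 2, so high = 4
  low=0, high=4, mid=2: a[2]=9 >= 2, so high = 2
  low=0, high=2, mid=1: a[1]=8 >= 2, so high = 1
  low=0, high=1, mid=0: a[0]=4 >= 2, so high = 0
Now low = high = 0, so the insertion index is 0.
Final answer: 0


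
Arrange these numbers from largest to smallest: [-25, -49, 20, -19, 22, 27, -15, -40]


Original list: [-25, -49, 20, -19, 22, 27, -15, -40]
Repeatedly take the largest remaining element:
  Remaining [-25, -49, 20, -19, 22, 27, -15, -40] -> largest is 27
  Remaining [-25, -49, 20, -19, 22, -15, -40] -> largest is 22
  Remaining [-25, -49, 20, -19, -15, -40] -> largest is 20
  Remaining [-25, -49, -19, -15, -40] -> largest is -15
  Remaining [-25, -49, -19, -40] -> largest is -19
  Remaining [-25, -49, -40] -> largest is -25
  Remaining [-49, -40] -> largest is -40
  Remaining [-49] -> largest is -49
Collecting the picks in order gives the descending list.
Final answer: [27, 22, 20, -15, -19, -25, -40, -49]


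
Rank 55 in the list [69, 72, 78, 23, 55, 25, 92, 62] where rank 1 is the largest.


Sort descending: [92, 78, 72, 69, 62, 55, 25, 23]
Find 55 in the sorted list.
55 is at position 6.
Final answer: 6


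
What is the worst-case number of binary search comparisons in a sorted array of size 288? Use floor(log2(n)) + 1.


Binary search halves the search space each step.
Maximum comparisons = floor(log2(288)) + 1
log2(288) = 8.1699
floor(log2(288)) = 8, so 8 + 1 = 9
Final answer: 9


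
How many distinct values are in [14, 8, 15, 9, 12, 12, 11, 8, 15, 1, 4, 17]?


List all unique values:
Distinct values: [1, 4, 8, 9, 11, 12, 14, 15, 17]
Count = 9
Final answer: 9


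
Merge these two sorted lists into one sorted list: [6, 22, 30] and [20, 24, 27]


List A: [6, 22, 30]
List B: [20, 24, 27]
Repeatedly compare the front elements and take the smaller:
  6 vs 20 -> take 6
  22 vs 20 -> take 20
  22 vs 24 -> take 22
  30 vs 24 -> take 24
  30 vs 27 -> take 27
  B is exhausted; append the rest of A: [30]
Final answer: [6, 20, 22, 24, 27, 30]


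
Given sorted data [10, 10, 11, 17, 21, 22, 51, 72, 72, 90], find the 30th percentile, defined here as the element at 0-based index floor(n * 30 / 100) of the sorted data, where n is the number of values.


The dataset has n = 10 elements.
Index = floor(10 * 30 / 100) = floor(300 / 100) = floor(3) = 3
Counting from index 0 in the sorted data, the element at index 3 is 17.
Final answer: 17


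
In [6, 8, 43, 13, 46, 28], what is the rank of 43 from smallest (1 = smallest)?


Sort ascending: [6, 8, 13, 28, 43, 46]
Find 43 in the sorted list.
43 is at position 5 (1-indexed).
Final answer: 5


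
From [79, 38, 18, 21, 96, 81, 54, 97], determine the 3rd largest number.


Sort descending: [97, 96, 81, 79, 54, 38, 21, 18]
The 3rd element (1-indexed) is at index 2.
Value = 81
Final answer: 81


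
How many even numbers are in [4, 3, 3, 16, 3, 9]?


Check each element:
  4 is even
  3 is odd
  3 is odd
  16 is even
  3 is odd
  9 is odd
Evens: [4, 16]
Count of evens = 2
Final answer: 2


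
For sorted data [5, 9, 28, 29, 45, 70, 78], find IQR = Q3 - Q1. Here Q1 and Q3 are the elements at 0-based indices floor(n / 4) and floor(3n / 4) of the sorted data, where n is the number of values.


The data has n = 7 elements.
Q1 index = floor(7 / 4) = floor(1.75) = 1; Q3 index = floor(3 * 7 / 4) = floor(5.25) = 5
Q1 = element at index 1 = 9
Q3 = element at index 5 = 70
IQR = 70 - 9 = 61
Final answer: 61


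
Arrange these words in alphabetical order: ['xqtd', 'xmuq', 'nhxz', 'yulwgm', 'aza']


Compare strings character by character (the first differing letter decides):
  'aza' < 'nhxz' since 'a' < 'n' at position 1
  'nhxz' < 'xmuq' since 'n' < 'x' at position 1
  'xmuq' < 'xqtd' since 'm' < 'q' at position 2
  'xqtd' < 'yulwgm' since 'x' < 'y' at position 1
Chaining these comparisons gives the alphabetical order.
Final answer: ['aza', 'nhxz', 'xmuq', 'xqtd', 'yulwgm']


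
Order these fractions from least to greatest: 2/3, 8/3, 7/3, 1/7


Convert to decimal for comparison:
  2/3 = 0.6667
  8/3 = 2.6667
  7/3 = 2.3333
  1/7 = 0.1429
Decimals in increasing order: 0.1429 < 0.6667 < 2.3333 < 2.6667
Writing each back as its fraction gives the sorted order.
Final answer: 1/7, 2/3, 7/3, 8/3


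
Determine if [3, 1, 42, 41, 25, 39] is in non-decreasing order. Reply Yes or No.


Check consecutive pairs:
  3 <= 1? False
  1 <= 42? True
  42 <= 41? False
  41 <= 25? False
  25 <= 39? True
3 consecutive pair(s) are out of order, so the list is not sorted.
Final answer: No


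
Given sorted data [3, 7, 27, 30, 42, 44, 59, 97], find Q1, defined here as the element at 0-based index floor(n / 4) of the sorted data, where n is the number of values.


The list has n = 8 elements.
Q1 index = floor(8 / 4) = floor(2) = 2
Counting from index 0 in the sorted data, the element at index 2 is 27.
Final answer: 27


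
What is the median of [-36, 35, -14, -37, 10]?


First, sort the list: [-37, -36, -14, 10, 35]
The list has 5 elements (odd count).
The middle index is 2 (0-based), and the element there is -14.
Final answer: -14


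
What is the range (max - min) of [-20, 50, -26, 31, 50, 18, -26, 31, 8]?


Maximum value: 50
Minimum value: -26
Range = 50 - (-26) = 76
Final answer: 76


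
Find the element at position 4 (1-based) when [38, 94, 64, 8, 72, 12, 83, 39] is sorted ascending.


Sort ascending: [8, 12, 38, 39, 64, 72, 83, 94]
The 4th element (1-indexed) is at index 3.
Value = 39
Final answer: 39


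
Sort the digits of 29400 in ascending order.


The number 29400 has digits: 2, 9, 4, 0, 0
Sorted: 0, 0, 2, 4, 9
Joining the sorted digits gives the result.
Final answer: 00249


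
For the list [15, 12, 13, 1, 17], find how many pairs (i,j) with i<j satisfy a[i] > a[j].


For each element, count the later elements that are smaller than it:
  15 (index 0): smaller elements after it = [12, 13, 1] -> 3
  12 (index 1): smaller elements after it = [1] -> 1
  13 (index 2): smaller elements after it = [1] -> 1
  1 (index 3): smaller elements after it = [] -> 0
Total inversions = 3 + 1 + 1 + 0 = 5
Final answer: 5


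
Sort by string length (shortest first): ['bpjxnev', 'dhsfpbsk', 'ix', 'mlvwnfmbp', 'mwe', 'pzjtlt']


Compute lengths:
  'bpjxnev' has length 7
  'dhsfpbsk' has length 8
  'ix' has length 2
  'mlvwnfmbp' has length 9
  'mwe' has length 3
  'pzjtlt' has length 6
Lengths in increasing order: 2 < 3 < 6 < 7 < 8 < 9
Listing the words in that order gives the answer.
Final answer: ['ix', 'mwe', 'pzjtlt', 'bpjxnev', 'dhsfpbsk', 'mlvwnfmbp']


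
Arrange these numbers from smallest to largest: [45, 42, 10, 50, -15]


Original list: [45, 42, 10, 50, -15]
Repeatedly take the smallest remaining element:
  Remaining [45, 42, 10, 50, -15] -> smallest is -15
  Remaining [45, 42, 10, 50] -> smallest is 10
  Remaining [45, 42, 50] -> smallest is 42
  Remaining [45, 50] -> smallest is 45
  Remaining [50] -> smallest is 50
Collecting the picks in order gives the sorted list.
Final answer: [-15, 10, 42, 45, 50]


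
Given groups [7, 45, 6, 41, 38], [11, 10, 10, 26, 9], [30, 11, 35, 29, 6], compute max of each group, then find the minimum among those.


Find max of each group:
  Group 1: [7, 45, 6, 41, 38] -> max = 45
  Group 2: [11, 10, 10, 26, 9] -> max = 26
  Group 3: [30, 11, 35, 29, 6] -> max = 35
Maxes: [45, 26, 35]
Minimum of maxes = 26
Final answer: 26


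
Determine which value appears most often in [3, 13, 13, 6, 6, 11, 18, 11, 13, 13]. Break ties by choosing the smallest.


Count the frequency of each value:
  3 appears 1 time(s)
  6 appears 2 time(s)
  11 appears 2 time(s)
  13 appears 4 time(s)
  18 appears 1 time(s)
Maximum frequency is 4.
Only 13 reaches that frequency, so it is the mode.
Final answer: 13


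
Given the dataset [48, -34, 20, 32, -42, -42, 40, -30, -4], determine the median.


First, sort the list: [-42, -42, -34, -30, -4, 20, 32, 40, 48]
The list has 9 elements (odd count).
The middle index is 4 (0-based), and the element there is -4.
Final answer: -4
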